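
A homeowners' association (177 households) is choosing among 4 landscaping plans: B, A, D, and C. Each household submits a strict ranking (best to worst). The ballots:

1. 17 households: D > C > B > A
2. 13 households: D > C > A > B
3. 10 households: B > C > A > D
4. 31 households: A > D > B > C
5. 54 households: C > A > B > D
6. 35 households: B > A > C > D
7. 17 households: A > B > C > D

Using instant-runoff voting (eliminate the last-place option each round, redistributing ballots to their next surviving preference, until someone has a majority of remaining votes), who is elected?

C

Round 1: B 45, A 48, D 30, C 54. Eliminate D.
Round 2: B 45, A 48, C 84. Eliminate B.
Round 3: A 83, C 94. C has a majority.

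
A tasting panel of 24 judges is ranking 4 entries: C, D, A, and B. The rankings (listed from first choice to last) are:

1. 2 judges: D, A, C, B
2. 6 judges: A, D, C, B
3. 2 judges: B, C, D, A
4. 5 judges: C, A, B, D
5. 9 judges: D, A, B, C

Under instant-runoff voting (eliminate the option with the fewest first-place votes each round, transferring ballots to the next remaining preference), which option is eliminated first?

B

Round 1: C 5, D 11, A 6, B 2. Eliminate B.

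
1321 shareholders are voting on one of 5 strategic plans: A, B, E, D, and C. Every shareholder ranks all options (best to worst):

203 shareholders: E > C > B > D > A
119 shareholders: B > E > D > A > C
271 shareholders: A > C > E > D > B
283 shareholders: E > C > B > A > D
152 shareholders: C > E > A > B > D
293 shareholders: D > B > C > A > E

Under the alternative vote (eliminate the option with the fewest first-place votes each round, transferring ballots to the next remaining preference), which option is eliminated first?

Round 1: A 271, B 119, E 486, D 293, C 152. Eliminate B.

B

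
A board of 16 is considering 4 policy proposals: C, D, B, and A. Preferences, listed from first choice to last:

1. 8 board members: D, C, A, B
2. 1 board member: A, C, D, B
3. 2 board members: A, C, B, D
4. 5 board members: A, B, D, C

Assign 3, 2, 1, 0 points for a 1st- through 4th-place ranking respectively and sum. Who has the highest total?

C: 8·2 + 1·2 + 2·2 + 5·0 = 22
D: 8·3 + 1·1 + 2·0 + 5·1 = 30
B: 8·0 + 1·0 + 2·1 + 5·2 = 12
A: 8·1 + 1·3 + 2·3 + 5·3 = 32
A has the highest Borda score (32).

A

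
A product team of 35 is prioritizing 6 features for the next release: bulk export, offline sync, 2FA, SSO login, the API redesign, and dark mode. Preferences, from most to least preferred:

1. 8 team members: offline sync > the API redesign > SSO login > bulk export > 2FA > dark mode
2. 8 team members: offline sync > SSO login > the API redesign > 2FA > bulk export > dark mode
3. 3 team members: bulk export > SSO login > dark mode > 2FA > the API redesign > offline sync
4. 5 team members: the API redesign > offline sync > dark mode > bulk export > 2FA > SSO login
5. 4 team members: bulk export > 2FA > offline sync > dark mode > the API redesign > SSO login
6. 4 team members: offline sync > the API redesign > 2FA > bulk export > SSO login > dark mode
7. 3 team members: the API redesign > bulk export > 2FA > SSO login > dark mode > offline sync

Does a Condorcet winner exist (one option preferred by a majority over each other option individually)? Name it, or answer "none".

offline sync vs bulk export: 25–10 for offline sync.
offline sync vs 2FA: 25–10 for offline sync.
offline sync vs SSO login: 29–6 for offline sync.
offline sync vs the API redesign: 24–11 for offline sync.
offline sync vs dark mode: 29–6 for offline sync.
offline sync beats every other option head-to-head.

offline sync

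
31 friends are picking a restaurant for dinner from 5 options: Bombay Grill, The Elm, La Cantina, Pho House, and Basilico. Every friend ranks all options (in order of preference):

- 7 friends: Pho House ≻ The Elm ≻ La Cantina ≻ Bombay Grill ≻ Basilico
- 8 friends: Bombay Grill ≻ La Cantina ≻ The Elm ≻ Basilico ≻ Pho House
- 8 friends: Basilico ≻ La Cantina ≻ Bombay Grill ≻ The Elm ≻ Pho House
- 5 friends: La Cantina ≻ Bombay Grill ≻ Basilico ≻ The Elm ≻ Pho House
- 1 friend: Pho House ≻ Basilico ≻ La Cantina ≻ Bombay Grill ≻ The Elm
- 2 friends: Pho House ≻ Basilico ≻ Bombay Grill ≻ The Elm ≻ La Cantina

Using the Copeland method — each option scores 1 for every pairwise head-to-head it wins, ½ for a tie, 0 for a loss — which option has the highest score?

La Cantina

Bombay Grill: beats The Elm, Pho House, and Basilico; loses to La Cantina → score 3.
The Elm: beats Pho House; loses to Bombay Grill, La Cantina, and Basilico → score 1.
La Cantina: beats Bombay Grill, The Elm, Pho House, and Basilico → score 4.
Pho House: loses to Bombay Grill, The Elm, La Cantina, and Basilico → score 0.
Basilico: beats The Elm and Pho House; loses to Bombay Grill and La Cantina → score 2.
La Cantina has the best pairwise record.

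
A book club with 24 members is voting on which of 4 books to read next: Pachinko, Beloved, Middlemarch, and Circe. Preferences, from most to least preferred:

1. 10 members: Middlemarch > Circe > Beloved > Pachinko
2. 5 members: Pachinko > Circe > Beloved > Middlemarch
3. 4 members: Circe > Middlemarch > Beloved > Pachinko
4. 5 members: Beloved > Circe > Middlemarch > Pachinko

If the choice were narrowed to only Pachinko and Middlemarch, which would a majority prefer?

Voters preferring Pachinko to Middlemarch: 5; preferring Middlemarch to Pachinko: 19.
Middlemarch wins the head-to-head.

Middlemarch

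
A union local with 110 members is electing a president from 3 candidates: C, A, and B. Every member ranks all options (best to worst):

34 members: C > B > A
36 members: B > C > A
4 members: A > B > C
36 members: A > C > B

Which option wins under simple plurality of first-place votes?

A

First-place votes: C 34, A 40, B 36.
A has the most first-place votes.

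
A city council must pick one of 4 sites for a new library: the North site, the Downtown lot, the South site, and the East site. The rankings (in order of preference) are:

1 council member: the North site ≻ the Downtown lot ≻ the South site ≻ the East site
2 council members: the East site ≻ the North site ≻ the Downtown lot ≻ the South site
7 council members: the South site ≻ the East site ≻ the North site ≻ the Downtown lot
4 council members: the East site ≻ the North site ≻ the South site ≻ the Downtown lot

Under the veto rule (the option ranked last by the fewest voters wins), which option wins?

the North site

Last-place votes: the North site 0, the Downtown lot 11, the South site 2, the East site 1.
the North site is ranked last by the fewest voters, so the North site wins.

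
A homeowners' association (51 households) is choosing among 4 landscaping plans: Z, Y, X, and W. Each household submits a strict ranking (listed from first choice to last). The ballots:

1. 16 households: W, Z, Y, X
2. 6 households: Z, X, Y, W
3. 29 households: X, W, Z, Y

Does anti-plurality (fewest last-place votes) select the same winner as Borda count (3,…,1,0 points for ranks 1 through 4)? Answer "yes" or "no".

no

Anti-plurality — last-place votes: Z 0, Y 29, X 16, W 6. Winner: Z.
Borda — scores: Z 79, Y 22, X 99, W 106. Winner: W.
The two methods disagree.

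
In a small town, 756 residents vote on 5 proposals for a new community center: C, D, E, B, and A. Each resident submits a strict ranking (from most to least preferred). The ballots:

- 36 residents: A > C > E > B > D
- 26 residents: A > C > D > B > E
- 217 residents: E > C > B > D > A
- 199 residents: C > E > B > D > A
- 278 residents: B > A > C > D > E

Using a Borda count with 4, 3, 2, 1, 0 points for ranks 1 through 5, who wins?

C: 36·3 + 26·3 + 217·3 + 199·4 + 278·2 = 2189
D: 36·0 + 26·2 + 217·1 + 199·1 + 278·1 = 746
E: 36·2 + 26·0 + 217·4 + 199·3 + 278·0 = 1537
B: 36·1 + 26·1 + 217·2 + 199·2 + 278·4 = 2006
A: 36·4 + 26·4 + 217·0 + 199·0 + 278·3 = 1082
C has the highest Borda score (2189).

C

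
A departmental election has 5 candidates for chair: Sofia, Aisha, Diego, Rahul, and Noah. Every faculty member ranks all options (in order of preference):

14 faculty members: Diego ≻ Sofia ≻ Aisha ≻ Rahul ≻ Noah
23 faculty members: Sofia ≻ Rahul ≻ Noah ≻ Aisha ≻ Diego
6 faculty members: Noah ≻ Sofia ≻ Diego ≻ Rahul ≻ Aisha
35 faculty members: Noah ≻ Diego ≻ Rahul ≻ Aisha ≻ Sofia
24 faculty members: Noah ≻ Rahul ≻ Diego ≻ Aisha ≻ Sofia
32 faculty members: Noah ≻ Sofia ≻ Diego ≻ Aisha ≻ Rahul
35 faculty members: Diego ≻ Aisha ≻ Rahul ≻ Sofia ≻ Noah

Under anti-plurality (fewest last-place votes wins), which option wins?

Last-place votes: Sofia 59, Aisha 6, Diego 23, Rahul 32, Noah 49.
Aisha is ranked last by the fewest voters, so Aisha wins.

Aisha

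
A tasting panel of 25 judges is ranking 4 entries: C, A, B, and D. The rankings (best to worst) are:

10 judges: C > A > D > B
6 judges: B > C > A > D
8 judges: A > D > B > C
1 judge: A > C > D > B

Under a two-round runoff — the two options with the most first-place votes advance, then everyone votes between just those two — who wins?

Round 1 first-place votes: C 10, A 9, B 6, D 0.
C and A advance.
Runoff: C is preferred to A by 16 voters; A by 9.
C wins the runoff.

C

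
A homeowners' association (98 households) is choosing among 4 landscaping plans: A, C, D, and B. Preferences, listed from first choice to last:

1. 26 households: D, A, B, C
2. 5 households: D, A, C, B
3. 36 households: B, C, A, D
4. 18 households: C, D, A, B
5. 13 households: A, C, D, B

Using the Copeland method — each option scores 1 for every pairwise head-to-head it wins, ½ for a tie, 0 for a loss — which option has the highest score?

A: beats B; ties D; loses to C → score 1.5.
C: beats A and D; loses to B → score 2.
D: beats B; ties A; loses to C → score 1.5.
B: beats C; loses to A and D → score 1.
C has the best pairwise record.

C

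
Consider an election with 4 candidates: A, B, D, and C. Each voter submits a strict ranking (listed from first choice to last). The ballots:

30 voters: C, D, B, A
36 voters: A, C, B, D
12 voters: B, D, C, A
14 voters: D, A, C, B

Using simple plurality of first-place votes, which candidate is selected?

First-place votes: A 36, B 12, D 14, C 30.
A has the most first-place votes.

A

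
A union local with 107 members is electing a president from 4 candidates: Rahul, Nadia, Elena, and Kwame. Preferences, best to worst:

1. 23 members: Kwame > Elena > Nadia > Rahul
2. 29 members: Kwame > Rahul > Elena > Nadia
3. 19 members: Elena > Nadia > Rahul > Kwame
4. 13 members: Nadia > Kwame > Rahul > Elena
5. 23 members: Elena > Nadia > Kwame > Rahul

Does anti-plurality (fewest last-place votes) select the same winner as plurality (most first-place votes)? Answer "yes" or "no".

no

Anti-plurality — last-place votes: Rahul 46, Nadia 29, Elena 13, Kwame 19. Winner: Elena.
Plurality — first-place votes: Rahul 0, Nadia 13, Elena 42, Kwame 52. Winner: Kwame.
The two methods disagree.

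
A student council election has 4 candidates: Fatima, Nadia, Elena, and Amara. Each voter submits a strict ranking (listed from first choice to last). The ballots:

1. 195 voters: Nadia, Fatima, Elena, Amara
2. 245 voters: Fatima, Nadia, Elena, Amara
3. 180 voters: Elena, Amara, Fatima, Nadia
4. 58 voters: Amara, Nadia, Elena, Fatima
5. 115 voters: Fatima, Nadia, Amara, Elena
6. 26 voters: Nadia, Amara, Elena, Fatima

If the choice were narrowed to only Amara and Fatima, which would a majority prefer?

Voters preferring Amara to Fatima: 264; preferring Fatima to Amara: 555.
Fatima wins the head-to-head.

Fatima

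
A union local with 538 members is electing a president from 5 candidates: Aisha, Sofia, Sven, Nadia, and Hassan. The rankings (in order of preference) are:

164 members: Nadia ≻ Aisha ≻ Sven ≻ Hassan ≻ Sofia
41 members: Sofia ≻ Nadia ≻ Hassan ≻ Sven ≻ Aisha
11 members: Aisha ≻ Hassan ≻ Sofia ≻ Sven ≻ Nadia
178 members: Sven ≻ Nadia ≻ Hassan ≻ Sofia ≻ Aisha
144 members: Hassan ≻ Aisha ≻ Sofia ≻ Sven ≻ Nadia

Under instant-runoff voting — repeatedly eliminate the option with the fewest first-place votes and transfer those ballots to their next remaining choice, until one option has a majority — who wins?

Sven

Round 1: Aisha 11, Sofia 41, Sven 178, Nadia 164, Hassan 144. Eliminate Aisha.
Round 2: Sofia 41, Sven 178, Nadia 164, Hassan 155. Eliminate Sofia.
Round 3: Sven 178, Nadia 205, Hassan 155. Eliminate Hassan.
Round 4: Sven 333, Nadia 205. Sven has a majority.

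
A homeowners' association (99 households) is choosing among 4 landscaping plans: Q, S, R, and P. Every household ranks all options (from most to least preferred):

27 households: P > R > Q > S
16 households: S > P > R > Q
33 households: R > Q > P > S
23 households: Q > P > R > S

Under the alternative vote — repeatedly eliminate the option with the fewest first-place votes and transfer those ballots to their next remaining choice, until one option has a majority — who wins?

P

Round 1: Q 23, S 16, R 33, P 27. Eliminate S.
Round 2: Q 23, R 33, P 43. Eliminate Q.
Round 3: R 33, P 66. P has a majority.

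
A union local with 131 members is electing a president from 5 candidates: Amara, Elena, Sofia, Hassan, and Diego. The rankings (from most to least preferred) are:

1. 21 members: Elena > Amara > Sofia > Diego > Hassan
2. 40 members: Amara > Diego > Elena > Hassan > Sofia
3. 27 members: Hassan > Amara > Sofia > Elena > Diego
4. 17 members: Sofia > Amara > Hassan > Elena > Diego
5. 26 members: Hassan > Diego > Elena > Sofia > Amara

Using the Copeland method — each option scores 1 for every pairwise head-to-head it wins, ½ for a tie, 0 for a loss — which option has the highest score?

Amara: beats Elena, Sofia, Hassan, and Diego → score 4.
Elena: beats Sofia; loses to Amara, Hassan, and Diego → score 1.
Sofia: loses to Amara, Elena, Hassan, and Diego → score 0.
Hassan: beats Elena, Sofia, and Diego; loses to Amara → score 3.
Diego: beats Elena and Sofia; loses to Amara and Hassan → score 2.
Amara has the best pairwise record.

Amara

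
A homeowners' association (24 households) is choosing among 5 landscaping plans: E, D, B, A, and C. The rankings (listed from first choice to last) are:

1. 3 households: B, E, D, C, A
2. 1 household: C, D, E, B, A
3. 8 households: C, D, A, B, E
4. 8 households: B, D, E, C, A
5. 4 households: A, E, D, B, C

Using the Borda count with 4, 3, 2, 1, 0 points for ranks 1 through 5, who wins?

D

E: 3·3 + 1·2 + 8·0 + 8·2 + 4·3 = 39
D: 3·2 + 1·3 + 8·3 + 8·3 + 4·2 = 65
B: 3·4 + 1·1 + 8·1 + 8·4 + 4·1 = 57
A: 3·0 + 1·0 + 8·2 + 8·0 + 4·4 = 32
C: 3·1 + 1·4 + 8·4 + 8·1 + 4·0 = 47
D has the highest Borda score (65).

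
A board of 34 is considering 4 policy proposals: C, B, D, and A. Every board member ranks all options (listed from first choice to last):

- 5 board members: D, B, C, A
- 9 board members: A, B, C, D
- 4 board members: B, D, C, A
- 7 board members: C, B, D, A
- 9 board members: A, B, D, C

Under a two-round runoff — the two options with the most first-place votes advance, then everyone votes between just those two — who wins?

Round 1 first-place votes: C 7, B 4, D 5, A 18.
A and C advance.
Runoff: A is preferred to C by 18 voters; C by 16.
A wins the runoff.

A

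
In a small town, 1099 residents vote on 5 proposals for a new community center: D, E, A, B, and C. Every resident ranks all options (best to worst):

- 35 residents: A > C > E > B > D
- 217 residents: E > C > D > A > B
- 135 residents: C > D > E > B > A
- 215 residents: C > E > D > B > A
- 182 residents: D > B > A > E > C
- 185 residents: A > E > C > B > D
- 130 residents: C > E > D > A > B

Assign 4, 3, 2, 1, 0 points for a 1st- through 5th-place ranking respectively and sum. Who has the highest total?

C

D: 35·0 + 217·2 + 135·3 + 215·2 + 182·4 + 185·0 + 130·2 = 2257
E: 35·2 + 217·4 + 135·2 + 215·3 + 182·1 + 185·3 + 130·3 = 2980
A: 35·4 + 217·1 + 135·0 + 215·0 + 182·2 + 185·4 + 130·1 = 1591
B: 35·1 + 217·0 + 135·1 + 215·1 + 182·3 + 185·1 + 130·0 = 1116
C: 35·3 + 217·3 + 135·4 + 215·4 + 182·0 + 185·2 + 130·4 = 3046
C has the highest Borda score (3046).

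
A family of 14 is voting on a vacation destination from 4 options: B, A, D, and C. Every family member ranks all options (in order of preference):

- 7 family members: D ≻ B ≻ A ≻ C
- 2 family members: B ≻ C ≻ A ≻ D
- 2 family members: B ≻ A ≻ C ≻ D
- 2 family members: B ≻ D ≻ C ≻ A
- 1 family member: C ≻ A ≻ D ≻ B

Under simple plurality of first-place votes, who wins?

First-place votes: B 6, A 0, D 7, C 1.
D has the most first-place votes.

D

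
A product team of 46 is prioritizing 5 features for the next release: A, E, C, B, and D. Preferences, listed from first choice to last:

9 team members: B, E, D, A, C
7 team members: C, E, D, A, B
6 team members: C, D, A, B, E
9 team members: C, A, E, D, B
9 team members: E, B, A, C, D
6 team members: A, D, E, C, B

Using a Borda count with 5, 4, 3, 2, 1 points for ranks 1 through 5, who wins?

A: 9·2 + 7·2 + 6·3 + 9·4 + 9·3 + 6·5 = 143
E: 9·4 + 7·4 + 6·1 + 9·3 + 9·5 + 6·3 = 160
C: 9·1 + 7·5 + 6·5 + 9·5 + 9·2 + 6·2 = 149
B: 9·5 + 7·1 + 6·2 + 9·1 + 9·4 + 6·1 = 115
D: 9·3 + 7·3 + 6·4 + 9·2 + 9·1 + 6·4 = 123
E has the highest Borda score (160).

E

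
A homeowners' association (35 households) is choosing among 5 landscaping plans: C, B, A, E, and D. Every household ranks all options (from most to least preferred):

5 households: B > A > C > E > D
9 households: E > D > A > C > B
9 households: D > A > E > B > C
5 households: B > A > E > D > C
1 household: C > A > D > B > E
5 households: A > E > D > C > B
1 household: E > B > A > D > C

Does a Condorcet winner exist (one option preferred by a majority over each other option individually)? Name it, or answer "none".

none

Checking pairwise contests:
B beats C 20–15.
A beats B 24–11.
D beats A 18–17.
A beats E 25–10.
E beats D 25–10.
Every option loses at least one head-to-head, so there is no Condorcet winner.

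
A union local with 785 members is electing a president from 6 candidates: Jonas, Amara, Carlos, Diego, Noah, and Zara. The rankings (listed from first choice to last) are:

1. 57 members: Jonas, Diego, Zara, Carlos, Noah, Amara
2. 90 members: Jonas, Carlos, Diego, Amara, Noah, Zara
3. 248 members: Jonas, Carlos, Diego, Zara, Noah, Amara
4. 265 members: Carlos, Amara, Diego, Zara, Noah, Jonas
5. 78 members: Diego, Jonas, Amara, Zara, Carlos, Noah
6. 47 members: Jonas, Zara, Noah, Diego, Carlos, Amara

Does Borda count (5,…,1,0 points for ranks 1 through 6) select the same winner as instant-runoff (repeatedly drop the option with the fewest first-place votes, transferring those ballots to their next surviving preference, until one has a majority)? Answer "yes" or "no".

Borda — scores: Jonas 2522, Amara 1474, Carlos 2916, Diego 2521, Noah 801, Zara 1541. Winner: Carlos.
Instant-runoff — R1 Jonas 442, Amara 0, Carlos 265, Diego 78, Noah 0, Zara 0 (Jonas winner). Winner: Jonas.
The two methods disagree.

no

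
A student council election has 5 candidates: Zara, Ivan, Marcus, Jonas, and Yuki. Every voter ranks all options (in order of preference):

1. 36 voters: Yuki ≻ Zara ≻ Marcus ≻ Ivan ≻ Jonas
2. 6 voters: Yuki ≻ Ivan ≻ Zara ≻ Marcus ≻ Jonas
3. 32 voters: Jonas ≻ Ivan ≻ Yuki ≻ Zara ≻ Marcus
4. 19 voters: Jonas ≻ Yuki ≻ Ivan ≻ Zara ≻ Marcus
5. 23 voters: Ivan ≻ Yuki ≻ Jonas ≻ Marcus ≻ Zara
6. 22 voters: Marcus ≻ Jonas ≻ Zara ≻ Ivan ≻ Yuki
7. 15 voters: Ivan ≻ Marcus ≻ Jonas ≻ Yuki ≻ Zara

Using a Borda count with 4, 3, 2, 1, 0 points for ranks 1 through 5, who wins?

Zara: 36·3 + 6·2 + 32·1 + 19·1 + 23·0 + 22·2 + 15·0 = 215
Ivan: 36·1 + 6·3 + 32·3 + 19·2 + 23·4 + 22·1 + 15·4 = 362
Marcus: 36·2 + 6·1 + 32·0 + 19·0 + 23·1 + 22·4 + 15·3 = 234
Jonas: 36·0 + 6·0 + 32·4 + 19·4 + 23·2 + 22·3 + 15·2 = 346
Yuki: 36·4 + 6·4 + 32·2 + 19·3 + 23·3 + 22·0 + 15·1 = 373
Yuki has the highest Borda score (373).

Yuki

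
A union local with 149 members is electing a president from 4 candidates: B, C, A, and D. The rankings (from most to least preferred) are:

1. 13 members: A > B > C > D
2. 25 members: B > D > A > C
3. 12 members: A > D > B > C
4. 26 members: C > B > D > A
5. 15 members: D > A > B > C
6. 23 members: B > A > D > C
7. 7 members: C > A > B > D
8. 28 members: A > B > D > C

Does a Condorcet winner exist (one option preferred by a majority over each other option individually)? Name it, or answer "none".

A vs B: 75–74 for A.
A vs C: 116–33 for A.
A vs D: 83–66 for A.
A beats every other option head-to-head.

A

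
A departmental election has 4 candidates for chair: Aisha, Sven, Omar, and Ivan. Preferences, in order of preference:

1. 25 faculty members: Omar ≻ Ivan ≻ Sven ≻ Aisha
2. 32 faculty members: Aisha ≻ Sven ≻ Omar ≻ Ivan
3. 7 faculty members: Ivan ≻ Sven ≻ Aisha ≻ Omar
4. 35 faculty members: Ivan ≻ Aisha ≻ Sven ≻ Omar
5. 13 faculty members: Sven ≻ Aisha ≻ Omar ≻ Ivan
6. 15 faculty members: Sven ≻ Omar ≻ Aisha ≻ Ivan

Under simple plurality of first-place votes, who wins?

First-place votes: Aisha 32, Sven 28, Omar 25, Ivan 42.
Ivan has the most first-place votes.

Ivan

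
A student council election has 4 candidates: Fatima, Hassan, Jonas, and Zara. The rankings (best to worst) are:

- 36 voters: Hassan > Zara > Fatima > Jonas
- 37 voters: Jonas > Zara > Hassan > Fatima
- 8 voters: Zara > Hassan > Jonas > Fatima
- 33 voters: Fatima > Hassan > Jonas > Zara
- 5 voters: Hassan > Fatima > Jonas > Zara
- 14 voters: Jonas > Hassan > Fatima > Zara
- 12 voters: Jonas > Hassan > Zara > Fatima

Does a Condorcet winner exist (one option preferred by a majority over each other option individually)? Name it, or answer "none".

Hassan vs Fatima: 112–33 for Hassan.
Hassan vs Jonas: 82–63 for Hassan.
Hassan vs Zara: 100–45 for Hassan.
Hassan beats every other option head-to-head.

Hassan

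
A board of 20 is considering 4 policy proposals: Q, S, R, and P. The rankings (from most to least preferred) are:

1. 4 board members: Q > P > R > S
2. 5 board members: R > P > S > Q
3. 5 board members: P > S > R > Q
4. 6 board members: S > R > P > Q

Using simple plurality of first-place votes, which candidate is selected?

First-place votes: Q 4, S 6, R 5, P 5.
S has the most first-place votes.

S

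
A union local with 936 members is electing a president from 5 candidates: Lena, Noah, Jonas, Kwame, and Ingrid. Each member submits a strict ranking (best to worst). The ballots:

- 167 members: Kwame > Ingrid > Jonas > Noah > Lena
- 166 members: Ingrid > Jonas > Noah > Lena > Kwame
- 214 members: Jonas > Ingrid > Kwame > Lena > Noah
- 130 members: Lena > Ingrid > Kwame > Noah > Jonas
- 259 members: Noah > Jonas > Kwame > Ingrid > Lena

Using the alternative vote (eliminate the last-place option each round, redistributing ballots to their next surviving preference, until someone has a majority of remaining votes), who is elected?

Ingrid

Round 1: Lena 130, Noah 259, Jonas 214, Kwame 167, Ingrid 166. Eliminate Lena.
Round 2: Noah 259, Jonas 214, Kwame 167, Ingrid 296. Eliminate Kwame.
Round 3: Noah 259, Jonas 214, Ingrid 463. Eliminate Jonas.
Round 4: Noah 259, Ingrid 677. Ingrid has a majority.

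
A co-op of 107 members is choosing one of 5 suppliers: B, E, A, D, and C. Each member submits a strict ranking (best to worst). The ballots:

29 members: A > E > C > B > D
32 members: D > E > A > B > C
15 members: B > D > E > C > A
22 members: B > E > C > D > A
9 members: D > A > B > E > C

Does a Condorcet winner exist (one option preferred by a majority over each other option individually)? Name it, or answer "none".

Checking pairwise contests:
E beats B 61–46.
D beats E 56–51.
E beats A 69–38.
B beats D 66–41.
B beats C 78–29.
Every option loses at least one head-to-head, so there is no Condorcet winner.

none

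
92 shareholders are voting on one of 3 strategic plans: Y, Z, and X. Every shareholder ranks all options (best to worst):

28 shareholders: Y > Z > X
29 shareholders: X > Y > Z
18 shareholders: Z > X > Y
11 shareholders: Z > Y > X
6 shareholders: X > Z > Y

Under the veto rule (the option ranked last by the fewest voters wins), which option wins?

Y

Last-place votes: Y 24, Z 29, X 39.
Y is ranked last by the fewest voters, so Y wins.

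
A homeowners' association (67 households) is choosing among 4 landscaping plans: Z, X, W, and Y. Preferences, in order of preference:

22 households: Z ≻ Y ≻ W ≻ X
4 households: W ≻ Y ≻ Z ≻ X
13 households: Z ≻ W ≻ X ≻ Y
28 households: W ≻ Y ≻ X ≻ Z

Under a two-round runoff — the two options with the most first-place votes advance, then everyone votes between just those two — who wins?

Round 1 first-place votes: Z 35, X 0, W 32, Y 0.
Z and W advance.
Runoff: Z is preferred to W by 35 voters; W by 32.
Z wins the runoff.

Z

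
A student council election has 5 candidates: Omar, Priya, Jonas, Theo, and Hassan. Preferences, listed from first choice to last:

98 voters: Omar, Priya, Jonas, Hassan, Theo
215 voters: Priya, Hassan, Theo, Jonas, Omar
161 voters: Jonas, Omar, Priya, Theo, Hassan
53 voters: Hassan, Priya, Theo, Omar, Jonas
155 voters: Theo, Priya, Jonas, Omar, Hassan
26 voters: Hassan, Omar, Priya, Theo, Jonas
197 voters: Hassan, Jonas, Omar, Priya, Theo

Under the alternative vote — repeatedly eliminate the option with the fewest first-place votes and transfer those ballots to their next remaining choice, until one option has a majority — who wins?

Priya

Round 1: Omar 98, Priya 215, Jonas 161, Theo 155, Hassan 276. Eliminate Omar.
Round 2: Priya 313, Jonas 161, Theo 155, Hassan 276. Eliminate Theo.
Round 3: Priya 468, Jonas 161, Hassan 276. Priya has a majority.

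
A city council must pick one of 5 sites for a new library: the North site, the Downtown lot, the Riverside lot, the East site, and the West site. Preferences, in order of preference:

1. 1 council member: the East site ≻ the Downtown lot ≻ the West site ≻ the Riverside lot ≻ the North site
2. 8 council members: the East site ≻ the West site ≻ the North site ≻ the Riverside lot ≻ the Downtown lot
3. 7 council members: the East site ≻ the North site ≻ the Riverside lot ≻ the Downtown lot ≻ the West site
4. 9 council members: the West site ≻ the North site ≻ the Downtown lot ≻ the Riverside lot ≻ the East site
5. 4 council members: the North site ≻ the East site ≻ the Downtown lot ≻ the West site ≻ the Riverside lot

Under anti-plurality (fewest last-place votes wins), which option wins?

the North site

Last-place votes: the North site 1, the Downtown lot 8, the Riverside lot 4, the East site 9, the West site 7.
the North site is ranked last by the fewest voters, so the North site wins.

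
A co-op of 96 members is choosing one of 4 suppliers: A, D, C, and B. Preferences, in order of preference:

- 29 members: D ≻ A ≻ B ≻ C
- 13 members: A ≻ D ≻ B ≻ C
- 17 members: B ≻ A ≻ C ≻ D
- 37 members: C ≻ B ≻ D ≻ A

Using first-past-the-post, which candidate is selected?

First-place votes: A 13, D 29, C 37, B 17.
C has the most first-place votes.

C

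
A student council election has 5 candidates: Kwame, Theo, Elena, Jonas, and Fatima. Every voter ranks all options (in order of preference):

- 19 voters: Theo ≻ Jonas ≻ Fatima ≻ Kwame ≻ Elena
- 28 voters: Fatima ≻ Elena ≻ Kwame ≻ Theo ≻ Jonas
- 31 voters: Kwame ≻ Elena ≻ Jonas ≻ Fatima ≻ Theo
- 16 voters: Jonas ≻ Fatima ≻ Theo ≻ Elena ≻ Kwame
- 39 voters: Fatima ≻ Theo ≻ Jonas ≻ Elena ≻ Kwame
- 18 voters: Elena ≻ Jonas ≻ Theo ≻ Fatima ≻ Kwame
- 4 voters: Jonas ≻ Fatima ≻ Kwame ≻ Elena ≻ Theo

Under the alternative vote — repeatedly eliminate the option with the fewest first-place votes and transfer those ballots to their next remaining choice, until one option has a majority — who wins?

Round 1: Kwame 31, Theo 19, Elena 18, Jonas 20, Fatima 67. Eliminate Elena.
Round 2: Kwame 31, Theo 19, Jonas 38, Fatima 67. Eliminate Theo.
Round 3: Kwame 31, Jonas 57, Fatima 67. Eliminate Kwame.
Round 4: Jonas 88, Fatima 67. Jonas has a majority.

Jonas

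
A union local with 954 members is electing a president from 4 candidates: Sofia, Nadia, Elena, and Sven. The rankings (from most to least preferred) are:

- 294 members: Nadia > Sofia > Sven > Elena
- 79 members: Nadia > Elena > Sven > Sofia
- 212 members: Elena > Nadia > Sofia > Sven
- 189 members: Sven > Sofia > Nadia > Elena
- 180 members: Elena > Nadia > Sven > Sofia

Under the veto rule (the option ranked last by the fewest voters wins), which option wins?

Last-place votes: Sofia 259, Nadia 0, Elena 483, Sven 212.
Nadia is ranked last by the fewest voters, so Nadia wins.

Nadia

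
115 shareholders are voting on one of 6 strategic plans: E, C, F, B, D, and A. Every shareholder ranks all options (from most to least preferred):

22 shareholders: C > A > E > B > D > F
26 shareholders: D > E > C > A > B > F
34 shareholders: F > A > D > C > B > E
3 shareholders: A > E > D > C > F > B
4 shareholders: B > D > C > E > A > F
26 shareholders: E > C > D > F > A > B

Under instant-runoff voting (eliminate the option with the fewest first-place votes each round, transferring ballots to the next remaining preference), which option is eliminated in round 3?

Round 1: E 26, C 22, F 34, B 4, D 26, A 3. Eliminate A.
Round 2: E 29, C 22, F 34, B 4, D 26. Eliminate B.
Round 3: E 29, C 22, F 34, D 30. Eliminate C.

C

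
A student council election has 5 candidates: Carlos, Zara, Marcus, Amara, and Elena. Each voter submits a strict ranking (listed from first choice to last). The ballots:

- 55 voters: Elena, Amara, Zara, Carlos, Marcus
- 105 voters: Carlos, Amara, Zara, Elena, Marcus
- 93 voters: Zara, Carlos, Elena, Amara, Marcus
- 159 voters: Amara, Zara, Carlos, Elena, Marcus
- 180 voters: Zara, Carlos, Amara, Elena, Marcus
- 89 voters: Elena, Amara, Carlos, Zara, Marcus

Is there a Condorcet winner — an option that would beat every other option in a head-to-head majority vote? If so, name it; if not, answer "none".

none

Checking pairwise contests:
Zara beats Carlos 487–194.
Amara beats Zara 408–273.
Carlos beats Marcus 681–0.
Carlos beats Amara 378–303.
Carlos beats Elena 537–144.
Every option loses at least one head-to-head, so there is no Condorcet winner.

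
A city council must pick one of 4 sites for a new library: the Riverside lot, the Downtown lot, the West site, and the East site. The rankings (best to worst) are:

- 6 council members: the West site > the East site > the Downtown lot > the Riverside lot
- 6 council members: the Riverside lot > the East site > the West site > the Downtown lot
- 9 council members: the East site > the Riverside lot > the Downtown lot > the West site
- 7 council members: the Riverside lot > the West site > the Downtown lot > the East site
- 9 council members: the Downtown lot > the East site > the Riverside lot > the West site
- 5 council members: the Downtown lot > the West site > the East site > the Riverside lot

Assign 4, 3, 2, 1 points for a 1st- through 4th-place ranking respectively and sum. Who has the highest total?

the Riverside lot: 6·1 + 6·4 + 9·3 + 7·4 + 9·2 + 5·1 = 108
the Downtown lot: 6·2 + 6·1 + 9·2 + 7·2 + 9·4 + 5·4 = 106
the West site: 6·4 + 6·2 + 9·1 + 7·3 + 9·1 + 5·3 = 90
the East site: 6·3 + 6·3 + 9·4 + 7·1 + 9·3 + 5·2 = 116
the East site has the highest Borda score (116).

the East site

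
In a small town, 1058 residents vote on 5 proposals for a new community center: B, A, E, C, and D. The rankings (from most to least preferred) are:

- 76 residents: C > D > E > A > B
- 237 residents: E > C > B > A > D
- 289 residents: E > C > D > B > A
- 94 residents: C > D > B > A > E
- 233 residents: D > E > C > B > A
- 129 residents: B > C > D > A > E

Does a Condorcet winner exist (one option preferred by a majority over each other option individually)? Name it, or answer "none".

Checking pairwise contests:
E beats B 835–223.
B beats A 982–76.
D beats E 532–526.
E beats C 759–299.
C beats D 825–233.
Every option loses at least one head-to-head, so there is no Condorcet winner.

none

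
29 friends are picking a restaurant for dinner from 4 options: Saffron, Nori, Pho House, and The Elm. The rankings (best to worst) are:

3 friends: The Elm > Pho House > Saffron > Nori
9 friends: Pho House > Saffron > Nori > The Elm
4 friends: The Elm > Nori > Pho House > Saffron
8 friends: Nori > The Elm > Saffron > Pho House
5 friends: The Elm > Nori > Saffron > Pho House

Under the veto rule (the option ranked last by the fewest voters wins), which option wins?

Last-place votes: Saffron 4, Nori 3, Pho House 13, The Elm 9.
Nori is ranked last by the fewest voters, so Nori wins.

Nori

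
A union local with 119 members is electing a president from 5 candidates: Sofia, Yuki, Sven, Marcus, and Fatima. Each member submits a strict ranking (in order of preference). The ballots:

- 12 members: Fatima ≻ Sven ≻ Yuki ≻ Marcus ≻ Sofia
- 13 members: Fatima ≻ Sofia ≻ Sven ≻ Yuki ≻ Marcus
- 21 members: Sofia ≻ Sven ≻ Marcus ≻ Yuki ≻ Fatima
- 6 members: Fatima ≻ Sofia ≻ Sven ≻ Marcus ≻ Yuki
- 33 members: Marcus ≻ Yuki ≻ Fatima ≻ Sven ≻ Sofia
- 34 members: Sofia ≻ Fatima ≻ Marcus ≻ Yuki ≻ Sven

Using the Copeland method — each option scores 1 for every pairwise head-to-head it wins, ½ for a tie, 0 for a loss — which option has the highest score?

Sofia: beats Yuki, Sven, and Marcus; loses to Fatima → score 3.
Yuki: beats Sven; loses to Sofia, Marcus, and Fatima → score 1.
Sven: loses to Sofia, Yuki, Marcus, and Fatima → score 0.
Marcus: beats Yuki and Sven; loses to Sofia and Fatima → score 2.
Fatima: beats Sofia, Yuki, Sven, and Marcus → score 4.
Fatima has the best pairwise record.

Fatima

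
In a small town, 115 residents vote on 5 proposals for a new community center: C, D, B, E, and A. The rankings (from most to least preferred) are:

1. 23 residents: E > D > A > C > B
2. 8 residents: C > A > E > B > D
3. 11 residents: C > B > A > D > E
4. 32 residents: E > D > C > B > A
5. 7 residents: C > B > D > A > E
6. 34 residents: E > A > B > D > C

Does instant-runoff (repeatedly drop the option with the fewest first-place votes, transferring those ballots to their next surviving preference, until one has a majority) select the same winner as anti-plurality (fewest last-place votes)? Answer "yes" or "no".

Instant-runoff — R1 C 26, D 0, B 0, E 89, A 0 (E winner). Winner: E.
Anti-plurality — last-place votes: C 34, D 8, B 23, E 18, A 32. Winner: D.
The two methods disagree.

no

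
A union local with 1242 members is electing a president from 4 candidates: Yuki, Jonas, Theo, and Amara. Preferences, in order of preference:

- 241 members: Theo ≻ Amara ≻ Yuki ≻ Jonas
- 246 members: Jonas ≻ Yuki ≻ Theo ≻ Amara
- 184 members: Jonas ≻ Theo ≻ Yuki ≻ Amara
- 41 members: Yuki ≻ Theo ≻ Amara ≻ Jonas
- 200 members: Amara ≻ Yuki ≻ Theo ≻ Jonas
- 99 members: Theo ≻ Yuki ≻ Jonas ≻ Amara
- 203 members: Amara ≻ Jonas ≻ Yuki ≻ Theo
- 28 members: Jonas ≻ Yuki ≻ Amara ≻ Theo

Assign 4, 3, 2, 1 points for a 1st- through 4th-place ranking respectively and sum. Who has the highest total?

Yuki: 241·2 + 246·3 + 184·2 + 41·4 + 200·3 + 99·3 + 203·2 + 28·3 = 3139
Jonas: 241·1 + 246·4 + 184·4 + 41·1 + 200·1 + 99·2 + 203·3 + 28·4 = 3121
Theo: 241·4 + 246·2 + 184·3 + 41·3 + 200·2 + 99·4 + 203·1 + 28·1 = 3158
Amara: 241·3 + 246·1 + 184·1 + 41·2 + 200·4 + 99·1 + 203·4 + 28·2 = 3002
Theo has the highest Borda score (3158).

Theo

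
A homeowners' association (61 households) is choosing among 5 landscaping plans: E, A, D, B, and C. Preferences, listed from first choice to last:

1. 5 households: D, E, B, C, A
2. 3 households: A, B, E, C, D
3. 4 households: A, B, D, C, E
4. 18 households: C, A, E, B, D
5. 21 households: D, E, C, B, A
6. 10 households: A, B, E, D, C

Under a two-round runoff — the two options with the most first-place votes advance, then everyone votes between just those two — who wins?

Round 1 first-place votes: E 0, A 17, D 26, B 0, C 18.
D and C advance.
Runoff: D is preferred to C by 40 voters; C by 21.
D wins the runoff.

D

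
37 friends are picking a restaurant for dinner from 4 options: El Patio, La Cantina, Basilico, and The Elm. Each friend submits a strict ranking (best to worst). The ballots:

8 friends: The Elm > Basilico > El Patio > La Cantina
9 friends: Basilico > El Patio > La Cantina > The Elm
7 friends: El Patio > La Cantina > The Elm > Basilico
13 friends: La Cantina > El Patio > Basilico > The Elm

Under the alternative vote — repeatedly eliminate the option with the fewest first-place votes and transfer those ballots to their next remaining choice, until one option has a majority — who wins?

La Cantina

Round 1: El Patio 7, La Cantina 13, Basilico 9, The Elm 8. Eliminate El Patio.
Round 2: La Cantina 20, Basilico 9, The Elm 8. La Cantina has a majority.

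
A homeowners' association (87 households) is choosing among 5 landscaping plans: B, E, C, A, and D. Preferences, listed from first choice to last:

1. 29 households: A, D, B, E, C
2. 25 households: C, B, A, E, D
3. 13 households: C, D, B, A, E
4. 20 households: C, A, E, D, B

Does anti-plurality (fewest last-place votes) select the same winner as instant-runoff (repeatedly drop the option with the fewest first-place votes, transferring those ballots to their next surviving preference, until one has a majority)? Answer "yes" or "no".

Anti-plurality — last-place votes: B 20, E 13, C 29, A 0, D 25. Winner: A.
Instant-runoff — R1 B 0, E 0, C 58, A 29, D 0 (C winner). Winner: C.
The two methods disagree.

no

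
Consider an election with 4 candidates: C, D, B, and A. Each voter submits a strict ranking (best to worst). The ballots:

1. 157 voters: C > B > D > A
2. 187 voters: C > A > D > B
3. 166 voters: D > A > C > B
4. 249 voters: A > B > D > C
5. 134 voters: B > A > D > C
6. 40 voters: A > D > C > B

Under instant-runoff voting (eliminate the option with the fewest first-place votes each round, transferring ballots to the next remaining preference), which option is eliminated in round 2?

Round 1: C 344, D 166, B 134, A 289. Eliminate B.
Round 2: C 344, D 166, A 423. Eliminate D.

D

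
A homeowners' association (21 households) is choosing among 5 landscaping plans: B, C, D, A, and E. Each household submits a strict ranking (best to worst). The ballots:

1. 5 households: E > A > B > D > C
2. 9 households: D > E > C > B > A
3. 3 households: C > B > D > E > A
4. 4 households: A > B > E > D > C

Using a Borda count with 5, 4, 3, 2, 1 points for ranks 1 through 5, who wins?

E

B: 5·3 + 9·2 + 3·4 + 4·4 = 61
C: 5·1 + 9·3 + 3·5 + 4·1 = 51
D: 5·2 + 9·5 + 3·3 + 4·2 = 72
A: 5·4 + 9·1 + 3·1 + 4·5 = 52
E: 5·5 + 9·4 + 3·2 + 4·3 = 79
E has the highest Borda score (79).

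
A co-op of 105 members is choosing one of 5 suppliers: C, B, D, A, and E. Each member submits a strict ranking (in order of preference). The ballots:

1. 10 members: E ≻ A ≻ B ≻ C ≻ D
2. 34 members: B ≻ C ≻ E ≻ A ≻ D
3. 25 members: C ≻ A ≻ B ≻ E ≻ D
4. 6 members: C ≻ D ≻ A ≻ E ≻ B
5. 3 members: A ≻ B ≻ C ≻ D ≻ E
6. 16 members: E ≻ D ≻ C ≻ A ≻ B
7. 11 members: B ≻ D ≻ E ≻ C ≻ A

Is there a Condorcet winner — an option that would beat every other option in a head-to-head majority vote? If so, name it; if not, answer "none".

none

Checking pairwise contests:
B beats C 58–47.
A beats B 60–45.
C beats D 78–27.
C beats A 92–13.
C beats E 68–37.
Every option loses at least one head-to-head, so there is no Condorcet winner.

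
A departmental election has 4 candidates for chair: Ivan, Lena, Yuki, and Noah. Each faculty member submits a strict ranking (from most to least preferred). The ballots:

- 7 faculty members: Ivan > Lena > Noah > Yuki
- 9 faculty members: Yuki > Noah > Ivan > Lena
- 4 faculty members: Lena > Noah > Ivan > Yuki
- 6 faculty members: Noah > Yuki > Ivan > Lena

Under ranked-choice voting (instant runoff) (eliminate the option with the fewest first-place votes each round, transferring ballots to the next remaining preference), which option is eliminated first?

Lena

Round 1: Ivan 7, Lena 4, Yuki 9, Noah 6. Eliminate Lena.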